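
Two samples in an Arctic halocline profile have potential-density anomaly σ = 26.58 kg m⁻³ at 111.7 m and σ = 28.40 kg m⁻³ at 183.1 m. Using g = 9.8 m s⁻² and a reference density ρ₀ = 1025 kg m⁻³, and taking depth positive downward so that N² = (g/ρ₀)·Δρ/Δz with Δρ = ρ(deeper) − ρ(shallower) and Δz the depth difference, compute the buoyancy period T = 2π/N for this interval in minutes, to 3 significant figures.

Δρ = 1028.40 − 1026.58 = 1.82 kg m⁻³ over Δz = 183.1 − 111.7 = 71.4 m.
N² = (9.8/1025) × (1.82/71.4) = 2.4371 × 10⁻⁴ s⁻².
N = √(2.4371 × 10⁻⁴) = 0.015611 rad s⁻¹, so T = 2π/N = 402.48 s = 6.7080 min ≈ 6.71 min.

6.71 min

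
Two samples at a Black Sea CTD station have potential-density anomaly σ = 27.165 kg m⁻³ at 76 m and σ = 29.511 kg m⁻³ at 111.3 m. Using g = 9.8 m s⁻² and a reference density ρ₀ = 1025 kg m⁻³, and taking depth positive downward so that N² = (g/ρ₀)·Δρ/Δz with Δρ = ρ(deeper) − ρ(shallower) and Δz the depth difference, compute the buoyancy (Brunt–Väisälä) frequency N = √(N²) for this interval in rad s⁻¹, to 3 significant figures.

0.0252 rad s⁻¹

Δρ = 1029.511 − 1027.165 = 2.346 kg m⁻³ over Δz = 111.3 − 76 = 35.3 m.
N² = (9.8/1025) × (2.346/35.3) = 6.3541 × 10⁻⁴ s⁻².
N = √(6.3541 × 10⁻⁴) = 0.025207 rad s⁻¹ ≈ 0.0252 rad s⁻¹.
A positive N² confirms static stability across the interval.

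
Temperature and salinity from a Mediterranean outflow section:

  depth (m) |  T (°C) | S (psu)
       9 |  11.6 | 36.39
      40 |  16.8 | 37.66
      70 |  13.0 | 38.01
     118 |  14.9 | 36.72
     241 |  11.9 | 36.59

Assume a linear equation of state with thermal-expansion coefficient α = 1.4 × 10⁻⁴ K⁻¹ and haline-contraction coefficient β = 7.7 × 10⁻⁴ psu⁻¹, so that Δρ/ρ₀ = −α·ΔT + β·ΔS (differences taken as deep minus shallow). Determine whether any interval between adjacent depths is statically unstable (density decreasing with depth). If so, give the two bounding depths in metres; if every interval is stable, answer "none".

70–118 m

Evaluate Δρ/ρ₀ = −αΔT + βΔS across each adjacent pair:
  9–40 m: −αΔT+βΔS = −(1.4 × 10⁻⁴)(+5.2)+(7.7 × 10⁻⁴)(+1.27) = 2.5 × 10⁻⁴ → stable
  40–70 m: −αΔT+βΔS = −(1.4 × 10⁻⁴)(-3.8)+(7.7 × 10⁻⁴)(+0.35) = 8.0 × 10⁻⁴ → stable
  70–118 m: −αΔT+βΔS = −(1.4 × 10⁻⁴)(+1.9)+(7.7 × 10⁻⁴)(-1.29) = -1.3 × 10⁻³ → UNSTABLE
  118–241 m: −αΔT+βΔS = −(1.4 × 10⁻⁴)(-3.0)+(7.7 × 10⁻⁴)(-0.13) = 3.2 × 10⁻⁴ → stable
The 70–118 m interval has Δρ < 0: lighter water underlies denser water.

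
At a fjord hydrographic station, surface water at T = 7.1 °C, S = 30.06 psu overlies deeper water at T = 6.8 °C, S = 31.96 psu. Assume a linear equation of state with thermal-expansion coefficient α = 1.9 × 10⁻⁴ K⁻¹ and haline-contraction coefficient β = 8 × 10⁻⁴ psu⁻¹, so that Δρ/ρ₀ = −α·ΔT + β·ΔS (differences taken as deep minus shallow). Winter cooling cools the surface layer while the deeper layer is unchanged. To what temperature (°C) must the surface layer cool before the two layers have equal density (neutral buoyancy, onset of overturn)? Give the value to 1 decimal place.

Neutral buoyancy requires Δρ = 0, i.e. −α(T_deep − T_surf′) + β(S_deep − S_surf) = 0.
T_surf′ = T_deep − (β/α)·ΔS = 6.8 − (8 × 10⁻⁴/1.9 × 10⁻⁴)·(+1.90) = -1.200 °C.
Cooling required: 7.1 − (-1.200) = 8.300 °C.

-1.2 °C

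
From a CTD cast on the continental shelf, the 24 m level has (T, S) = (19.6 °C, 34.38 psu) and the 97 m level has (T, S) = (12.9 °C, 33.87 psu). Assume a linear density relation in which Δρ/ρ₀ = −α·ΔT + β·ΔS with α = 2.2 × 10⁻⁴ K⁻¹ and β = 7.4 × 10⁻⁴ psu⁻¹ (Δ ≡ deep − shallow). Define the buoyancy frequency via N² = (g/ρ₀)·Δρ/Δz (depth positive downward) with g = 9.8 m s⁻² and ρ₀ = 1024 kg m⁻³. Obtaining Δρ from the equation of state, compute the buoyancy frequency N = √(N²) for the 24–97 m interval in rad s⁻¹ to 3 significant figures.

ΔT = -6.7 K, ΔS = -0.51 psu (deep − shallow).
Δρ/ρ₀ = −αΔT + βΔS = 1.474 × 10⁻³ − 3.774 × 10⁻⁴ = 1.0966 × 10⁻³, so Δρ ≈ 1.123 kg m⁻³.
N² = (g/ρ₀)·Δρ/Δz = g·(Δρ/ρ₀)/Δz = 9.8 × 1.0966 × 10⁻³ / 73 = 1.4721 × 10⁻⁴ s⁻².
N = √(1.4721 × 10⁻⁴) = 0.012133 rad s⁻¹ ≈ 0.0121 rad s⁻¹.

0.0121 rad s⁻¹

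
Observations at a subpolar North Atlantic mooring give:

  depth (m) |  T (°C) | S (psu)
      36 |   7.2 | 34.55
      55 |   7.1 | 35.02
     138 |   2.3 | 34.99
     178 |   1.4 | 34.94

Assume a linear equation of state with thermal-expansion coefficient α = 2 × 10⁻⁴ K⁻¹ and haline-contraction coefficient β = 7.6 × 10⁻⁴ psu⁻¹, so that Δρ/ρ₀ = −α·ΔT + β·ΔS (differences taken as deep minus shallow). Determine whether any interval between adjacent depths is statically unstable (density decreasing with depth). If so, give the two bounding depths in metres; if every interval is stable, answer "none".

none

Evaluate Δρ/ρ₀ = −αΔT + βΔS across each adjacent pair:
  36–55 m: −αΔT+βΔS = −(2 × 10⁻⁴)(-0.1)+(7.6 × 10⁻⁴)(+0.47) = 3.8 × 10⁻⁴ → stable
  55–138 m: −αΔT+βΔS = −(2 × 10⁻⁴)(-4.8)+(7.6 × 10⁻⁴)(-0.03) = 9.4 × 10⁻⁴ → stable
  138–178 m: −αΔT+βΔS = −(2 × 10⁻⁴)(-0.9)+(7.6 × 10⁻⁴)(-0.05) = 1.4 × 10⁻⁴ → stable
Every interval has Δρ > 0: the column is stably stratified throughout.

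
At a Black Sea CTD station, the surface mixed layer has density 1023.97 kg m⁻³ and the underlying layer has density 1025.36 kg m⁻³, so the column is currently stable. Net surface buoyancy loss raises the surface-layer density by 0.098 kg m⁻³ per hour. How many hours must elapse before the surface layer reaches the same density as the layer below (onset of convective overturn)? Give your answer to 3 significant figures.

Density deficit of the surface layer: 1025.36 − 1023.97 = 1.39 kg m⁻³.
Required change = 1.39 / 0.098 = 14.2 hours.

14.2 hours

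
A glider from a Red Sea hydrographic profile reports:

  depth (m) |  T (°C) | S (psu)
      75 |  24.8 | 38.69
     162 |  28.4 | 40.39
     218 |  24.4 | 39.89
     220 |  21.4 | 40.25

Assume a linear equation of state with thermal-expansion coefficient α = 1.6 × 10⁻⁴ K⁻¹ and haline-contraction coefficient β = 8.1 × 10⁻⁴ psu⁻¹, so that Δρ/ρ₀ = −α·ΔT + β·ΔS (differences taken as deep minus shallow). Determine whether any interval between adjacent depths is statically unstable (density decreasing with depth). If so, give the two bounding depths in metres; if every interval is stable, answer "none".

Evaluate Δρ/ρ₀ = −αΔT + βΔS across each adjacent pair:
  75–162 m: −αΔT+βΔS = −(1.6 × 10⁻⁴)(+3.6)+(8.1 × 10⁻⁴)(+1.70) = 8.0 × 10⁻⁴ → stable
  162–218 m: −αΔT+βΔS = −(1.6 × 10⁻⁴)(-4.0)+(8.1 × 10⁻⁴)(-0.50) = 2.4 × 10⁻⁴ → stable
  218–220 m: −αΔT+βΔS = −(1.6 × 10⁻⁴)(-3.0)+(8.1 × 10⁻⁴)(+0.36) = 7.7 × 10⁻⁴ → stable
Every interval has Δρ > 0: the column is stably stratified throughout.

none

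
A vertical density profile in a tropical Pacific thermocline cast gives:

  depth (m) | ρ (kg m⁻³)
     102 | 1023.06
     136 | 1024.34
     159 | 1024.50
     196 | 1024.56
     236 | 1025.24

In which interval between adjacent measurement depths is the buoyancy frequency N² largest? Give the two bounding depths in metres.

102–136 m

Compute the density gradient over each adjacent pair:
  102–136 m: Δρ/Δz = 1.28/34 = 0.038 kg m⁻⁴
  136–159 m: Δρ/Δz = 0.16/23 = 7.0 × 10⁻³ kg m⁻⁴
  159–196 m: Δρ/Δz = 0.06/37 = 1.6 × 10⁻³ kg m⁻⁴
  196–236 m: Δρ/Δz = 0.68/40 = 0.017 kg m⁻⁴
The largest gradient is in the 102–136 m interval — the pycnocline.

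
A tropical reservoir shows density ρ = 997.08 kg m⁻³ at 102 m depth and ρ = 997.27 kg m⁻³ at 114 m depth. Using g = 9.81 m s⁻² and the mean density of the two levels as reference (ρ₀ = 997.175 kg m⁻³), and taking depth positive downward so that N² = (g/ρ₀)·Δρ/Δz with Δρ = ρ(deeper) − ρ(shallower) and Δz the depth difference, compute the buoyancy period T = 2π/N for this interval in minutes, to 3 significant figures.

Δρ = 997.27 − 997.08 = 0.19 kg m⁻³ over Δz = 114 − 102 = 12 m.
N² = (9.81/997.175) × (0.19/12) = 1.5577 × 10⁻⁴ s⁻².
N = √(1.5577 × 10⁻⁴) = 0.012481 rad s⁻¹, so T = 2π/N = 503.42 s = 8.3903 min ≈ 8.39 min.

8.39 min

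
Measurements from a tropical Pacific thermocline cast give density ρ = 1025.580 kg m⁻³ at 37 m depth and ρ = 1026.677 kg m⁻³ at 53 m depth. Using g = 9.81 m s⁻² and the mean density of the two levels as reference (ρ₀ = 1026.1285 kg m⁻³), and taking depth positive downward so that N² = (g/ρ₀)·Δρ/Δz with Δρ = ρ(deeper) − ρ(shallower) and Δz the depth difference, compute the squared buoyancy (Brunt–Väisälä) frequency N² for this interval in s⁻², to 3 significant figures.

6.55 × 10⁻⁴ s⁻²

Δρ = 1026.677 − 1025.580 = 1.097 kg m⁻³ over Δz = 53 − 37 = 16 m.
N² = (9.81/1026.1285) × (1.097/16) = 6.5547 × 10⁻⁴ s⁻² ≈ 6.55 × 10⁻⁴ s⁻².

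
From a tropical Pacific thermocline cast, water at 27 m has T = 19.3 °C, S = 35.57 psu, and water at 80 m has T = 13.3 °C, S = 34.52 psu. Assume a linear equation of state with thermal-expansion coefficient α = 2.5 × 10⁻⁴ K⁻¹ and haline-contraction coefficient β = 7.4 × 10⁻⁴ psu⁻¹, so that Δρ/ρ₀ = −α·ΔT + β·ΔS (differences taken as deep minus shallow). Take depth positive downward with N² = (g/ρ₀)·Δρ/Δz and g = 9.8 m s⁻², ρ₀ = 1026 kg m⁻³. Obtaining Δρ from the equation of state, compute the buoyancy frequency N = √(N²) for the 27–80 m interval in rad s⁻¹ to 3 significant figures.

ΔT = -6.0 K, ΔS = -1.05 psu (deep − shallow).
Δρ/ρ₀ = −αΔT + βΔS = 1.50 × 10⁻³ − 7.77 × 10⁻⁴ = 7.23 × 10⁻⁴, so Δρ ≈ 0.7418 kg m⁻³.
N² = (g/ρ₀)·Δρ/Δz = g·(Δρ/ρ₀)/Δz = 9.8 × 7.23 × 10⁻⁴ / 53 = 1.3369 × 10⁻⁴ s⁻².
N = √(1.3369 × 10⁻⁴) = 0.011562 rad s⁻¹ ≈ 0.0116 rad s⁻¹.

0.0116 rad s⁻¹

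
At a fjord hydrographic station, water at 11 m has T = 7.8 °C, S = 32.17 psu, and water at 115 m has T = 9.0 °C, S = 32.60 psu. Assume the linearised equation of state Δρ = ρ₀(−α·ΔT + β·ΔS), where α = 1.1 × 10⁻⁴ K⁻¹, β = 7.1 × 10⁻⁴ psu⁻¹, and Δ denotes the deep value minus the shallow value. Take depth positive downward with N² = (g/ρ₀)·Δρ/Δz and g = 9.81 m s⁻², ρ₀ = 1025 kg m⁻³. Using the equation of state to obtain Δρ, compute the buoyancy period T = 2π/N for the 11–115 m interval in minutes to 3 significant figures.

25.9 min

ΔT = +1.2 K, ΔS = +0.43 psu (deep − shallow).
Δρ/ρ₀ = −αΔT + βΔS = -1.32 × 10⁻⁴ + 3.053 × 10⁻⁴ = 1.733 × 10⁻⁴, so Δρ ≈ 0.1776 kg m⁻³.
N² = (g/ρ₀)·Δρ/Δz = g·(Δρ/ρ₀)/Δz = 9.81 × 1.733 × 10⁻⁴ / 104 = 1.6347 × 10⁻⁵ s⁻².
N = √(1.6347 × 10⁻⁵) = 4.0431 × 10⁻³ rad s⁻¹ → T = 2π/N = 1.5541 × 10³ s = 25.902 min ≈ 25.9 min.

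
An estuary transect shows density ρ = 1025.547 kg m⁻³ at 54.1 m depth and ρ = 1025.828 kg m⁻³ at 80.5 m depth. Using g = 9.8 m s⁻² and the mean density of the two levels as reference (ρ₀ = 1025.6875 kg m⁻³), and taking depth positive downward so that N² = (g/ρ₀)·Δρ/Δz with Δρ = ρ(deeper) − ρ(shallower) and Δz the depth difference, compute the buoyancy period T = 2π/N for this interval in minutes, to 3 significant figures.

Δρ = 1025.828 − 1025.547 = 0.281 kg m⁻³ over Δz = 80.5 − 54.1 = 26.4 m.
N² = (9.8/1025.6875) × (0.281/26.4) = 1.0170 × 10⁻⁴ s⁻².
N = √(1.0170 × 10⁻⁴) = 0.010085 rad s⁻¹, so T = 2π/N = 623.02 s = 10.384 min ≈ 10.4 min.
Since Δρ > 0 the layer is stably stratified.

10.4 min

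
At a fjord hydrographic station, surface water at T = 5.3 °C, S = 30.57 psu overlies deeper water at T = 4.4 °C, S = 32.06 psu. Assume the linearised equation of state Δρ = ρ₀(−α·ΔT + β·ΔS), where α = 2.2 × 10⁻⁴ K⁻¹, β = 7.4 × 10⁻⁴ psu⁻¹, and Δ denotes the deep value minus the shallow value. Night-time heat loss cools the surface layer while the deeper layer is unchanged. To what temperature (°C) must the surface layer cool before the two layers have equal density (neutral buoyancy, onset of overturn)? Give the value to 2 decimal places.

-0.61 °C

Neutral buoyancy requires Δρ = 0, i.e. −α(T_deep − T_surf′) + β(S_deep − S_surf) = 0.
T_surf′ = T_deep − (β/α)·ΔS = 4.4 − (7.4 × 10⁻⁴/2.2 × 10⁻⁴)·(+1.49) = -0.6118 °C.
Cooling required: 5.3 − (-0.6118) = 5.9118 °C.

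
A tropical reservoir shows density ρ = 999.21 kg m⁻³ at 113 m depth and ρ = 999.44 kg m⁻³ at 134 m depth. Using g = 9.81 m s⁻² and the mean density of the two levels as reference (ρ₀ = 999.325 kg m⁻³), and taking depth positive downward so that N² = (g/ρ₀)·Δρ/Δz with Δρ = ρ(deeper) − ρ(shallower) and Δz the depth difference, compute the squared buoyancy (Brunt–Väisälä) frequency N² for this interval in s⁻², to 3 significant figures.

Δρ = 999.44 − 999.21 = 0.23 kg m⁻³ over Δz = 134 − 113 = 21 m.
N² = (9.81/999.325) × (0.23/21) = 1.0752 × 10⁻⁴ s⁻² ≈ 1.08 × 10⁻⁴ s⁻².
Since Δρ > 0 the layer is stably stratified.

1.08 × 10⁻⁴ s⁻²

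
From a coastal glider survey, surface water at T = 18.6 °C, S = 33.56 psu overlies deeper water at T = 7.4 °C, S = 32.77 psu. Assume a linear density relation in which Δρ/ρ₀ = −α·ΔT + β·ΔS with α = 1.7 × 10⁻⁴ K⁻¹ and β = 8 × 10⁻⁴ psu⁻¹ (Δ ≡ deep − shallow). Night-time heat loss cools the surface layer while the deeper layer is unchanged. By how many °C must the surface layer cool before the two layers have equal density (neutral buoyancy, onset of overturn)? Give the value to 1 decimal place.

7.5 °C

Neutral buoyancy requires Δρ = 0, i.e. −α(T_deep − T_surf′) + β(S_deep − S_surf) = 0.
T_surf′ = T_deep − (β/α)·ΔS = 7.4 − (8 × 10⁻⁴/1.7 × 10⁻⁴)·(-0.79) = 11.118 °C.
Cooling required: 18.6 − (11.118) = 7.482 °C.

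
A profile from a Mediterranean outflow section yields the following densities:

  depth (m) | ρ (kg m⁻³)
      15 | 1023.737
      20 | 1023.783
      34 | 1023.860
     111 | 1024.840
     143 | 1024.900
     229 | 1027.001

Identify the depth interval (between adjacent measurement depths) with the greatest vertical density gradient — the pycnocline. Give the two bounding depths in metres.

143–229 m

Compute the density gradient over each adjacent pair:
  15–20 m: Δρ/Δz = 0.046/5 = 9.2 × 10⁻³ kg m⁻⁴
  20–34 m: Δρ/Δz = 0.077/14 = 5.5 × 10⁻³ kg m⁻⁴
  34–111 m: Δρ/Δz = 0.980/77 = 0.013 kg m⁻⁴
  111–143 m: Δρ/Δz = 0.060/32 = 1.9 × 10⁻³ kg m⁻⁴
  143–229 m: Δρ/Δz = 2.101/86 = 0.024 kg m⁻⁴
The largest gradient is in the 143–229 m interval — the pycnocline.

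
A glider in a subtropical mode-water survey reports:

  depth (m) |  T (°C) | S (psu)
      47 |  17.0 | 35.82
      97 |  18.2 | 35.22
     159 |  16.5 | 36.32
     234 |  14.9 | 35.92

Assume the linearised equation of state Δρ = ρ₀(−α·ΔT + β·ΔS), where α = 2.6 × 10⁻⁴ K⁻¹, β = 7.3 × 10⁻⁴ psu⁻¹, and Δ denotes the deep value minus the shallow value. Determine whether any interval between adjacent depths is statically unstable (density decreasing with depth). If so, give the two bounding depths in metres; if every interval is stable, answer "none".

Evaluate Δρ/ρ₀ = −αΔT + βΔS across each adjacent pair:
  47–97 m: −αΔT+βΔS = −(2.6 × 10⁻⁴)(+1.2)+(7.3 × 10⁻⁴)(-0.60) = -7.5 × 10⁻⁴ → UNSTABLE
  97–159 m: −αΔT+βΔS = −(2.6 × 10⁻⁴)(-1.7)+(7.3 × 10⁻⁴)(+1.10) = 1.2 × 10⁻³ → stable
  159–234 m: −αΔT+βΔS = −(2.6 × 10⁻⁴)(-1.6)+(7.3 × 10⁻⁴)(-0.40) = 1.2 × 10⁻⁴ → stable
The 47–97 m interval has Δρ < 0: lighter water underlies denser water.

47–97 m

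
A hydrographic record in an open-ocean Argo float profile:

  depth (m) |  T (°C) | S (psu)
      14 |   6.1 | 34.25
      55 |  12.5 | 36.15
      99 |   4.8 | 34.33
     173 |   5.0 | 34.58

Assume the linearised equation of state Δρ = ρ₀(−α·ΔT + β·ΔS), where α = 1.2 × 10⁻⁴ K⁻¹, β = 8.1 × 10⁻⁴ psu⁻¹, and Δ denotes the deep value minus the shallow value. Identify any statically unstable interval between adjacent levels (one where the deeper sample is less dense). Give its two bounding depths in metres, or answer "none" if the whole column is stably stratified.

55–99 m

Evaluate Δρ/ρ₀ = −αΔT + βΔS across each adjacent pair:
  14–55 m: −αΔT+βΔS = −(1.2 × 10⁻⁴)(+6.4)+(8.1 × 10⁻⁴)(+1.90) = 7.7 × 10⁻⁴ → stable
  55–99 m: −αΔT+βΔS = −(1.2 × 10⁻⁴)(-7.7)+(8.1 × 10⁻⁴)(-1.82) = -5.5 × 10⁻⁴ → UNSTABLE
  99–173 m: −αΔT+βΔS = −(1.2 × 10⁻⁴)(+0.2)+(8.1 × 10⁻⁴)(+0.25) = 1.8 × 10⁻⁴ → stable
The 55–99 m interval has Δρ < 0: lighter water underlies denser water.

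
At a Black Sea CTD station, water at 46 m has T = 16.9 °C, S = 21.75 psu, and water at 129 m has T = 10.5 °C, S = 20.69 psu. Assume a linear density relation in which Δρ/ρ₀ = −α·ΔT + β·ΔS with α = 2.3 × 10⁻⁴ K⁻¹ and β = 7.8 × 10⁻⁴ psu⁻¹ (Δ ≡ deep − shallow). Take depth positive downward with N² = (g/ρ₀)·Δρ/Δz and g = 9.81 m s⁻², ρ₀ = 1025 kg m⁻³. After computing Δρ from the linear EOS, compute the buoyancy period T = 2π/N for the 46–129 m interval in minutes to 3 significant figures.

12.0 min

ΔT = -6.4 K, ΔS = -1.06 psu (deep − shallow).
Δρ/ρ₀ = −αΔT + βΔS = 1.472 × 10⁻³ − 8.268 × 10⁻⁴ = 6.452 × 10⁻⁴, so Δρ ≈ 0.6613 kg m⁻³.
N² = (g/ρ₀)·Δρ/Δz = g·(Δρ/ρ₀)/Δz = 9.81 × 6.452 × 10⁻⁴ / 83 = 7.6258 × 10⁻⁵ s⁻².
N = √(7.6258 × 10⁻⁵) = 8.7326 × 10⁻³ rad s⁻¹ → T = 2π/N = 719.51 s = 11.992 min ≈ 12.0 min.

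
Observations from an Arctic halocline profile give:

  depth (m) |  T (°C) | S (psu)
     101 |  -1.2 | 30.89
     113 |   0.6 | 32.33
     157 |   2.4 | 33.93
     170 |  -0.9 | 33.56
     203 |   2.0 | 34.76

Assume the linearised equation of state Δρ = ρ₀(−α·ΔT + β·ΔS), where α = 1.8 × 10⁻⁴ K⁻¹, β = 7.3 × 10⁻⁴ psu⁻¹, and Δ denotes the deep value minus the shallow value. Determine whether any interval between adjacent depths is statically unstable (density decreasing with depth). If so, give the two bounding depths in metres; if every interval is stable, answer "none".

none

Evaluate Δρ/ρ₀ = −αΔT + βΔS across each adjacent pair:
  101–113 m: −αΔT+βΔS = −(1.8 × 10⁻⁴)(+1.8)+(7.3 × 10⁻⁴)(+1.44) = 7.3 × 10⁻⁴ → stable
  113–157 m: −αΔT+βΔS = −(1.8 × 10⁻⁴)(+1.8)+(7.3 × 10⁻⁴)(+1.60) = 8.4 × 10⁻⁴ → stable
  157–170 m: −αΔT+βΔS = −(1.8 × 10⁻⁴)(-3.3)+(7.3 × 10⁻⁴)(-0.37) = 3.2 × 10⁻⁴ → stable
  170–203 m: −αΔT+βΔS = −(1.8 × 10⁻⁴)(+2.9)+(7.3 × 10⁻⁴)(+1.20) = 3.5 × 10⁻⁴ → stable
Every interval has Δρ > 0: the column is stably stratified throughout.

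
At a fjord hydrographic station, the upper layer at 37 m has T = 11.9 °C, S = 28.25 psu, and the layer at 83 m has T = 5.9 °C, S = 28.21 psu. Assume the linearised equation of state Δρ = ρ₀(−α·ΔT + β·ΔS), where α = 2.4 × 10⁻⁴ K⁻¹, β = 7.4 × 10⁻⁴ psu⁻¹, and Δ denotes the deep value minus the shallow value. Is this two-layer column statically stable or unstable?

stable

ΔT = 5.9 − 11.9 = -6.0 K and ΔS = 28.21 − 28.25 = -0.04 psu (deep − shallow).
−αΔT = 1.44 × 10⁻³; βΔS = -2.96 × 10⁻⁵; sum Δρ/ρ₀ = 1.4104 × 10⁻³.
Δρ/ρ₀ > 0, so Δρ > 0: deeper water is denser → statically stable.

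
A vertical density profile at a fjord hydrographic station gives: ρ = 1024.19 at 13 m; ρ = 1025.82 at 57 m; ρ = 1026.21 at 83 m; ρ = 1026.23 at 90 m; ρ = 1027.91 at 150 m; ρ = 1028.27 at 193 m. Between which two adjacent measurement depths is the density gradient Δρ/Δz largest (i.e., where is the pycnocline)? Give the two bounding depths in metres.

Compute the density gradient over each adjacent pair:
  13–57 m: Δρ/Δz = 1.63/44 = 0.037 kg m⁻⁴
  57–83 m: Δρ/Δz = 0.39/26 = 0.015 kg m⁻⁴
  83–90 m: Δρ/Δz = 0.02/7 = 2.9 × 10⁻³ kg m⁻⁴
  90–150 m: Δρ/Δz = 1.68/60 = 0.028 kg m⁻⁴
  150–193 m: Δρ/Δz = 0.36/43 = 8.4 × 10⁻³ kg m⁻⁴
The largest gradient is in the 13–57 m interval — the pycnocline.

13–57 m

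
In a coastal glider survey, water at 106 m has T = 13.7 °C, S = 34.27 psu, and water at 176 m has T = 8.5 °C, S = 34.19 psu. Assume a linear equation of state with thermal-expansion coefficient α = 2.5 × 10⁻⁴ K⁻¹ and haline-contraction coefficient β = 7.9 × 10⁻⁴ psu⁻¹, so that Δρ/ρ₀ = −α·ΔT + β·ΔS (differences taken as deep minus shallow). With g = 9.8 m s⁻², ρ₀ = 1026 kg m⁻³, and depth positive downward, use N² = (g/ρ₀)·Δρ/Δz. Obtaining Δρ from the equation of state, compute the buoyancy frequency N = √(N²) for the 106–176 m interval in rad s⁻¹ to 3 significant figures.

ΔT = -5.2 K, ΔS = -0.08 psu (deep − shallow).
Δρ/ρ₀ = −αΔT + βΔS = 1.30 × 10⁻³ − 6.32 × 10⁻⁵ = 1.2368 × 10⁻³, so Δρ ≈ 1.269 kg m⁻³.
N² = (g/ρ₀)·Δρ/Δz = g·(Δρ/ρ₀)/Δz = 9.8 × 1.2368 × 10⁻³ / 70 = 1.7315 × 10⁻⁴ s⁻².
N = √(1.7315 × 10⁻⁴) = 0.013159 rad s⁻¹ ≈ 0.0132 rad s⁻¹.

0.0132 rad s⁻¹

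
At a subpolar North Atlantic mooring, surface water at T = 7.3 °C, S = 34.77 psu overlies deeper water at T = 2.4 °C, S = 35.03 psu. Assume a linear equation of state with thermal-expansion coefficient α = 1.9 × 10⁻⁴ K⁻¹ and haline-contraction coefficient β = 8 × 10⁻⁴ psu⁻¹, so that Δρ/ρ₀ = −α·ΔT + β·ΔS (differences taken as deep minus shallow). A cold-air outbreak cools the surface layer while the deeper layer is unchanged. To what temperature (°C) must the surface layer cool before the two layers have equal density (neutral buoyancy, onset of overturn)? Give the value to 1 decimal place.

Neutral buoyancy requires Δρ = 0, i.e. −α(T_deep − T_surf′) + β(S_deep − S_surf) = 0.
T_surf′ = T_deep − (β/α)·ΔS = 2.4 − (8 × 10⁻⁴/1.9 × 10⁻⁴)·(+0.26) = 1.305 °C.
Cooling required: 7.3 − (1.305) = 5.995 °C.

1.3 °C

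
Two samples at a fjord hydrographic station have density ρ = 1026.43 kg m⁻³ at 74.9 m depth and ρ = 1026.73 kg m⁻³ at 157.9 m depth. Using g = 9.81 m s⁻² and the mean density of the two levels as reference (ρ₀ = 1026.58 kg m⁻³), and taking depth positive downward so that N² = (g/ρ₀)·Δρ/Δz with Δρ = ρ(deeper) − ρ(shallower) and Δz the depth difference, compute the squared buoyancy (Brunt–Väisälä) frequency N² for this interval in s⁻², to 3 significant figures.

Δρ = 1026.73 − 1026.43 = 0.30 kg m⁻³ over Δz = 157.9 − 74.9 = 83 m.
N² = (9.81/1026.58) × (0.30/83) = 3.4540 × 10⁻⁵ s⁻² ≈ 3.45 × 10⁻⁵ s⁻².
A positive N² confirms static stability across the interval.

3.45 × 10⁻⁵ s⁻²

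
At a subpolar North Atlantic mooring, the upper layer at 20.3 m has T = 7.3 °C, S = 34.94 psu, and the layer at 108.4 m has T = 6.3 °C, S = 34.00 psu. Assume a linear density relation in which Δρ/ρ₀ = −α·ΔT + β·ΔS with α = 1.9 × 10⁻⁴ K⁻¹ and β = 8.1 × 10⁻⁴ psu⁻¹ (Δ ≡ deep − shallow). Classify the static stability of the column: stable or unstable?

ΔT = 6.3 − 7.3 = -1.0 K and ΔS = 34.00 − 34.94 = -0.94 psu (deep − shallow).
−αΔT = 1.90 × 10⁻⁴; βΔS = -7.614 × 10⁻⁴; sum Δρ/ρ₀ = -5.714 × 10⁻⁴.
Δρ/ρ₀ < 0, so Δρ < 0: deeper water is lighter → statically unstable; the column would overturn.

unstable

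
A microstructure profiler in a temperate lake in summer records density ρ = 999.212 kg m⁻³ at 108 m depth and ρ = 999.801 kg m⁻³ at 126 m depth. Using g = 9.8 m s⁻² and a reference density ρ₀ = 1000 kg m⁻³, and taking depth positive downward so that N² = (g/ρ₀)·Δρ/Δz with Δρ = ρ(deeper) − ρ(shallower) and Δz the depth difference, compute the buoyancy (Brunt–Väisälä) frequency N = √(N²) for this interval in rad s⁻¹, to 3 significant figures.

Δρ = 999.801 − 999.212 = 0.589 kg m⁻³ over Δz = 126 − 108 = 18 m.
N² = (9.8/1000) × (0.589/18) = 3.2068 × 10⁻⁴ s⁻².
N = √(3.2068 × 10⁻⁴) = 0.017908 rad s⁻¹ ≈ 0.0179 rad s⁻¹.

0.0179 rad s⁻¹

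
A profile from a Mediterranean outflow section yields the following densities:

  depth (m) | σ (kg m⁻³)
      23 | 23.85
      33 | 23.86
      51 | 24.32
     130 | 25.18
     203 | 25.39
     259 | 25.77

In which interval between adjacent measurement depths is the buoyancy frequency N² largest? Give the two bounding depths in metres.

Compute the density gradient over each adjacent pair:
  23–33 m: Δρ/Δz = 0.01/10 = 1.0 × 10⁻³ kg m⁻⁴
  33–51 m: Δρ/Δz = 0.46/18 = 0.026 kg m⁻⁴
  51–130 m: Δρ/Δz = 0.86/79 = 0.011 kg m⁻⁴
  130–203 m: Δρ/Δz = 0.21/73 = 2.9 × 10⁻³ kg m⁻⁴
  203–259 m: Δρ/Δz = 0.38/56 = 6.8 × 10⁻³ kg m⁻⁴
The largest gradient is in the 33–51 m interval — the pycnocline.

33–51 m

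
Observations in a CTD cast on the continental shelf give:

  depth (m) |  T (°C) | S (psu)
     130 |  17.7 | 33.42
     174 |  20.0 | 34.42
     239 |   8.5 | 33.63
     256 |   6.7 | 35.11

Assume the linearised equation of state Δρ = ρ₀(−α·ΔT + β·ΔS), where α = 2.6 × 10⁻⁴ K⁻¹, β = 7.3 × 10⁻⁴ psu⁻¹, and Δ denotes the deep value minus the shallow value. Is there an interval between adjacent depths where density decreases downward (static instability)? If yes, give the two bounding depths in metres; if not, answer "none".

Evaluate Δρ/ρ₀ = −αΔT + βΔS across each adjacent pair:
  130–174 m: −αΔT+βΔS = −(2.6 × 10⁻⁴)(+2.3)+(7.3 × 10⁻⁴)(+1.00) = 1.3 × 10⁻⁴ → stable
  174–239 m: −αΔT+βΔS = −(2.6 × 10⁻⁴)(-11.5)+(7.3 × 10⁻⁴)(-0.79) = 2.4 × 10⁻³ → stable
  239–256 m: −αΔT+βΔS = −(2.6 × 10⁻⁴)(-1.8)+(7.3 × 10⁻⁴)(+1.48) = 1.5 × 10⁻³ → stable
Every interval has Δρ > 0: the column is stably stratified throughout.

none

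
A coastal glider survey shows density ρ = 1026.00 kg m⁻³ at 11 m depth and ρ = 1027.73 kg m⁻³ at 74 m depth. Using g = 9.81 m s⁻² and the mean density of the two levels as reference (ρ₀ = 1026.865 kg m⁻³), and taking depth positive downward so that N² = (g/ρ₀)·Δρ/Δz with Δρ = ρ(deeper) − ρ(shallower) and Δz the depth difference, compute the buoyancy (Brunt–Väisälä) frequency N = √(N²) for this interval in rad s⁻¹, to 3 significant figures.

Δρ = 1027.73 − 1026.00 = 1.73 kg m⁻³ over Δz = 74 − 11 = 63 m.
N² = (9.81/1026.865) × (1.73/63) = 2.6234 × 10⁻⁴ s⁻².
N = √(2.6234 × 10⁻⁴) = 0.016197 rad s⁻¹ ≈ 0.0162 rad s⁻¹.
Since Δρ > 0 the layer is stably stratified.

0.0162 rad s⁻¹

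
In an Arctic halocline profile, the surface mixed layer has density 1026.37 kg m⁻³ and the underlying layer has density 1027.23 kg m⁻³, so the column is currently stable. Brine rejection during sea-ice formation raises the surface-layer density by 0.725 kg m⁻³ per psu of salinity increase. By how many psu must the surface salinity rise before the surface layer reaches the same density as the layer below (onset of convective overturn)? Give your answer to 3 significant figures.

1.19 psu

Density deficit of the surface layer: 1027.23 − 1026.37 = 0.86 kg m⁻³.
Required change = 0.86 / 0.725 = 1.19 psu.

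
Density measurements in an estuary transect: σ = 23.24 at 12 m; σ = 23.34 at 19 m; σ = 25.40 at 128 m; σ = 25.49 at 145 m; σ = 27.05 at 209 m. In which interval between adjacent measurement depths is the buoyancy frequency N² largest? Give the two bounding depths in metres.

Compute the density gradient over each adjacent pair:
  12–19 m: Δρ/Δz = 0.10/7 = 0.014 kg m⁻⁴
  19–128 m: Δρ/Δz = 2.06/109 = 0.019 kg m⁻⁴
  128–145 m: Δρ/Δz = 0.09/17 = 5.3 × 10⁻³ kg m⁻⁴
  145–209 m: Δρ/Δz = 1.56/64 = 0.024 kg m⁻⁴
The largest gradient is in the 145–209 m interval — the pycnocline.

145–209 m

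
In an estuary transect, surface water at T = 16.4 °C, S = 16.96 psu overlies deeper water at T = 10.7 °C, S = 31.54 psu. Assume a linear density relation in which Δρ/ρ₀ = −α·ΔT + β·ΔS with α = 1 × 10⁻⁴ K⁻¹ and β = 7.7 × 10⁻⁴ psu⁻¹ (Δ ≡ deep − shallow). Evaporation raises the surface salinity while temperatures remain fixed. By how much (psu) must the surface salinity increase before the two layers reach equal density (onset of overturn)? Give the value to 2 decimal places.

Neutral buoyancy requires −α(T_deep − T_surf) + β(S_deep − S_surf′) = 0.
S_surf′ = S_deep − (α/β)·ΔT = 31.54 − (1 × 10⁻⁴/7.7 × 10⁻⁴)·(-5.7) = 32.2803 psu.
Increase required: 32.2803 − 16.96 = 15.3203 psu.

15.32 psu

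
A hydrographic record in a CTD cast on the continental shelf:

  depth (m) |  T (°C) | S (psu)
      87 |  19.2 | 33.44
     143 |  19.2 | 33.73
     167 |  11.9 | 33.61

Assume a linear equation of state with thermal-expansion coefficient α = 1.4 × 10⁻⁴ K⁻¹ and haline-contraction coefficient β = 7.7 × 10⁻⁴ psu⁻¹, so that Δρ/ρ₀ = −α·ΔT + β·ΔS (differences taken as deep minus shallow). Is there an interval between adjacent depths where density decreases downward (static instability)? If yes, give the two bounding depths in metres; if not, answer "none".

Evaluate Δρ/ρ₀ = −αΔT + βΔS across each adjacent pair:
  87–143 m: −αΔT+βΔS = −(1.4 × 10⁻⁴)(+0.0)+(7.7 × 10⁻⁴)(+0.29) = 2.2 × 10⁻⁴ → stable
  143–167 m: −αΔT+βΔS = −(1.4 × 10⁻⁴)(-7.3)+(7.7 × 10⁻⁴)(-0.12) = 9.3 × 10⁻⁴ → stable
Every interval has Δρ > 0: the column is stably stratified throughout.

none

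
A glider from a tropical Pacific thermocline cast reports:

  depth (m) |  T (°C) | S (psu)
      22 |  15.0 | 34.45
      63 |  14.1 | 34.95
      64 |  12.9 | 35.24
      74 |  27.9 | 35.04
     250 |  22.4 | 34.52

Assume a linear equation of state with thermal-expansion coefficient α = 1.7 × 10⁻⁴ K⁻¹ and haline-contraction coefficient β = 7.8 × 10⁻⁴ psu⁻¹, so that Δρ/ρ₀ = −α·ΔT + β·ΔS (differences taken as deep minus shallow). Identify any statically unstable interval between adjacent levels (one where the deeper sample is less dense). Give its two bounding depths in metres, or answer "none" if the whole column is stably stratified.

Evaluate Δρ/ρ₀ = −αΔT + βΔS across each adjacent pair:
  22–63 m: −αΔT+βΔS = −(1.7 × 10⁻⁴)(-0.9)+(7.8 × 10⁻⁴)(+0.50) = 5.4 × 10⁻⁴ → stable
  63–64 m: −αΔT+βΔS = −(1.7 × 10⁻⁴)(-1.2)+(7.8 × 10⁻⁴)(+0.29) = 4.3 × 10⁻⁴ → stable
  64–74 m: −αΔT+βΔS = −(1.7 × 10⁻⁴)(+15.0)+(7.8 × 10⁻⁴)(-0.20) = -2.7 × 10⁻³ → UNSTABLE
  74–250 m: −αΔT+βΔS = −(1.7 × 10⁻⁴)(-5.5)+(7.8 × 10⁻⁴)(-0.52) = 5.3 × 10⁻⁴ → stable
The 64–74 m interval has Δρ < 0: lighter water underlies denser water.

64–74 m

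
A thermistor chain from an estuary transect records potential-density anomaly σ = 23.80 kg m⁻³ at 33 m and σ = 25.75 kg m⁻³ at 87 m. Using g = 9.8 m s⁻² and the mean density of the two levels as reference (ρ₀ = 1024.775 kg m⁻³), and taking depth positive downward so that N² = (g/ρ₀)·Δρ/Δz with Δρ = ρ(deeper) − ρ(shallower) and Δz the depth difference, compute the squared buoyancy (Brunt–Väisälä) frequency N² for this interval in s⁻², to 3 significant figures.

3.45 × 10⁻⁴ s⁻²

Δρ = 1025.75 − 1023.80 = 1.95 kg m⁻³ over Δz = 87 − 33 = 54 m.
N² = (9.8/1024.775) × (1.95/54) = 3.4533 × 10⁻⁴ s⁻² ≈ 3.45 × 10⁻⁴ s⁻².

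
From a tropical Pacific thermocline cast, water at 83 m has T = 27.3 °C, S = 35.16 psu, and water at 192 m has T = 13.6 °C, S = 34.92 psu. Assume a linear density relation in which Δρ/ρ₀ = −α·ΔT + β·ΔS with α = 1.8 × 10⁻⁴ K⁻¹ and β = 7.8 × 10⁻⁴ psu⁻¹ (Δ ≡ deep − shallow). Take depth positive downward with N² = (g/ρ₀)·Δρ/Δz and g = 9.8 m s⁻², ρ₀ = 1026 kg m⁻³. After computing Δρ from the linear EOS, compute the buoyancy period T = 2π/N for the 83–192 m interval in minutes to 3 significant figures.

7.32 min

ΔT = -13.7 K, ΔS = -0.24 psu (deep − shallow).
Δρ/ρ₀ = −αΔT + βΔS = 2.466 × 10⁻³ − 1.872 × 10⁻⁴ = 2.2788 × 10⁻³, so Δρ ≈ 2.338 kg m⁻³.
N² = (g/ρ₀)·Δρ/Δz = g·(Δρ/ρ₀)/Δz = 9.8 × 2.2788 × 10⁻³ / 109 = 2.0488 × 10⁻⁴ s⁻².
N = √(2.0488 × 10⁻⁴) = 0.014314 rad s⁻¹ → T = 2π/N = 438.95 s = 7.3158 min ≈ 7.32 min.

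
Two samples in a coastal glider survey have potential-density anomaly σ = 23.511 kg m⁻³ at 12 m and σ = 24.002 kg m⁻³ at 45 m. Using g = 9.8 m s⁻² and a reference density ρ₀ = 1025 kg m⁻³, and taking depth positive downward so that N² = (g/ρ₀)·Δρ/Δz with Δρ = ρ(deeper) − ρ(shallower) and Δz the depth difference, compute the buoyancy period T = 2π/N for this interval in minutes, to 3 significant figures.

Δρ = 1024.002 − 1023.511 = 0.491 kg m⁻³ over Δz = 45 − 12 = 33 m.
N² = (9.8/1025) × (0.491/33) = 1.4226 × 10⁻⁴ s⁻².
N = √(1.4226 × 10⁻⁴) = 0.011927 rad s⁻¹, so T = 2π/N = 526.80 s = 8.7800 min ≈ 8.78 min.
N² > 0, so the interval is statically stable.

8.78 min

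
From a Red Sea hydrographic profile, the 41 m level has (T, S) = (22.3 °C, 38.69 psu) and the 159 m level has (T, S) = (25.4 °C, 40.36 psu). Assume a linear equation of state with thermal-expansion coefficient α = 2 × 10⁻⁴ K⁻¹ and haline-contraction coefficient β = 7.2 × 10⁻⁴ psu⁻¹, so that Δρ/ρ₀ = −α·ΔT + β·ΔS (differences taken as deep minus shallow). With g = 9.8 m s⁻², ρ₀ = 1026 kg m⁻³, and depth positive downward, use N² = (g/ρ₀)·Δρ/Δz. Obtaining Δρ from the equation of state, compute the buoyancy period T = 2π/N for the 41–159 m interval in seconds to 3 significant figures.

ΔT = +3.1 K, ΔS = +1.67 psu (deep − shallow).
Δρ/ρ₀ = −αΔT + βΔS = -6.20 × 10⁻⁴ + 1.2024 × 10⁻³ = 5.824 × 10⁻⁴, so Δρ ≈ 0.5975 kg m⁻³.
N² = (g/ρ₀)·Δρ/Δz = g·(Δρ/ρ₀)/Δz = 9.8 × 5.824 × 10⁻⁴ / 118 = 4.8369 × 10⁻⁵ s⁻².
N = √(4.8369 × 10⁻⁵) = 6.9548 × 10⁻³ rad s⁻¹ → T = 2π/N = 903.43 s ≈ 903 s.

903 s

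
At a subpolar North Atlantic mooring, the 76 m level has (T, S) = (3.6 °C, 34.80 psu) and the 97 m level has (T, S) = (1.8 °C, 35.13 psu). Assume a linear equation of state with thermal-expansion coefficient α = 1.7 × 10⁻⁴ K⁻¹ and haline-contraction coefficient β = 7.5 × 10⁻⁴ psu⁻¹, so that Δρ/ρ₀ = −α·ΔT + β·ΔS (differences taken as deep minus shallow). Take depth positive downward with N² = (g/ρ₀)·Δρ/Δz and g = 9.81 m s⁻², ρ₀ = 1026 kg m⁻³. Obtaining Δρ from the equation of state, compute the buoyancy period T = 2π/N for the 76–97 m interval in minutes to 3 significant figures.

ΔT = -1.8 K, ΔS = +0.33 psu (deep − shallow).
Δρ/ρ₀ = −αΔT + βΔS = 3.06 × 10⁻⁴ + 2.475 × 10⁻⁴ = 5.535 × 10⁻⁴, so Δρ ≈ 0.5679 kg m⁻³.
N² = (g/ρ₀)·Δρ/Δz = g·(Δρ/ρ₀)/Δz = 9.81 × 5.535 × 10⁻⁴ / 21 = 2.5856 × 10⁻⁴ s⁻².
N = √(2.5856 × 10⁻⁴) = 0.016080 rad s⁻¹ → T = 2π/N = 390.75 s = 6.5125 min ≈ 6.51 min.

6.51 min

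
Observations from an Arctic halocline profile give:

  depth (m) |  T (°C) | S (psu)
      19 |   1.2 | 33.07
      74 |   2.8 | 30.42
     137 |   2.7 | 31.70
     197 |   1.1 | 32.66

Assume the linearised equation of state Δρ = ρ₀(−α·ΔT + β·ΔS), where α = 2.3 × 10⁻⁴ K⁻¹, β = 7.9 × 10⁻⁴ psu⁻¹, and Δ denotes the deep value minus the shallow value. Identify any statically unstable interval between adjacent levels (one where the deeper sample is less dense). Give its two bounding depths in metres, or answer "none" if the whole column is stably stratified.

Evaluate Δρ/ρ₀ = −αΔT + βΔS across each adjacent pair:
  19–74 m: −αΔT+βΔS = −(2.3 × 10⁻⁴)(+1.6)+(7.9 × 10⁻⁴)(-2.65) = -2.5 × 10⁻³ → UNSTABLE
  74–137 m: −αΔT+βΔS = −(2.3 × 10⁻⁴)(-0.1)+(7.9 × 10⁻⁴)(+1.28) = 1.0 × 10⁻³ → stable
  137–197 m: −αΔT+βΔS = −(2.3 × 10⁻⁴)(-1.6)+(7.9 × 10⁻⁴)(+0.96) = 1.1 × 10⁻³ → stable
The 19–74 m interval has Δρ < 0: lighter water underlies denser water.

19–74 m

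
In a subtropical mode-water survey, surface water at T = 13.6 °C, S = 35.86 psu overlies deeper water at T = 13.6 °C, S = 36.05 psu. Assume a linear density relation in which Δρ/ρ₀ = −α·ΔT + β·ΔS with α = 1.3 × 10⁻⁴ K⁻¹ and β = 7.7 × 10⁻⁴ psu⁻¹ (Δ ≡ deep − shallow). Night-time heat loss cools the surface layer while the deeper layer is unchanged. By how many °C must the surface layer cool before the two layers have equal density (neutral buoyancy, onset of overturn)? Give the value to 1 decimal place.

1.1 °C

Neutral buoyancy requires Δρ = 0, i.e. −α(T_deep − T_surf′) + β(S_deep − S_surf) = 0.
T_surf′ = T_deep − (β/α)·ΔS = 13.6 − (7.7 × 10⁻⁴/1.3 × 10⁻⁴)·(+0.19) = 12.475 °C.
Cooling required: 13.6 − (12.475) = 1.125 °C.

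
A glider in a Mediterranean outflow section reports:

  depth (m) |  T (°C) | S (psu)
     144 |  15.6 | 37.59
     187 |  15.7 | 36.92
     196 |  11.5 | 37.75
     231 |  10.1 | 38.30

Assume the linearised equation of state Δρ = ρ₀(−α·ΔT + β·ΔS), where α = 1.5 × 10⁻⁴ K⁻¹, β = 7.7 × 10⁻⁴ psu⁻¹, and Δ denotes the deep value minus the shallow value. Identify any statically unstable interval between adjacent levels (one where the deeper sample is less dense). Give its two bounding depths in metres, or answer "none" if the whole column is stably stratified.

Evaluate Δρ/ρ₀ = −αΔT + βΔS across each adjacent pair:
  144–187 m: −αΔT+βΔS = −(1.5 × 10⁻⁴)(+0.1)+(7.7 × 10⁻⁴)(-0.67) = -5.3 × 10⁻⁴ → UNSTABLE
  187–196 m: −αΔT+βΔS = −(1.5 × 10⁻⁴)(-4.2)+(7.7 × 10⁻⁴)(+0.83) = 1.3 × 10⁻³ → stable
  196–231 m: −αΔT+βΔS = −(1.5 × 10⁻⁴)(-1.4)+(7.7 × 10⁻⁴)(+0.55) = 6.3 × 10⁻⁴ → stable
The 144–187 m interval has Δρ < 0: lighter water underlies denser water.

144–187 m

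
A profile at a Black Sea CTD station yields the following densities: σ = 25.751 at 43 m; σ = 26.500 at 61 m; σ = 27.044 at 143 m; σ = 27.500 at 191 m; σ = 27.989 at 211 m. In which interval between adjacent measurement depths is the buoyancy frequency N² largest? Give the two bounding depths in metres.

43–61 m

Compute the density gradient over each adjacent pair:
  43–61 m: Δρ/Δz = 0.749/18 = 0.042 kg m⁻⁴
  61–143 m: Δρ/Δz = 0.544/82 = 6.6 × 10⁻³ kg m⁻⁴
  143–191 m: Δρ/Δz = 0.456/48 = 9.5 × 10⁻³ kg m⁻⁴
  191–211 m: Δρ/Δz = 0.489/20 = 0.024 kg m⁻⁴
The largest gradient is in the 43–61 m interval — the pycnocline.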